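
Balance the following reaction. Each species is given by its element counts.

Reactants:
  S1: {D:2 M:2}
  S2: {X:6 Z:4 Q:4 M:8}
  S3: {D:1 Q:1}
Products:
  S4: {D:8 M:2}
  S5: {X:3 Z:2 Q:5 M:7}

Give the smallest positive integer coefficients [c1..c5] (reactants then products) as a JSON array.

X: 5·0+1·6+6·0 = 6 | 2·0+2·3 = 6
D: 5·2+1·0+6·1 = 16 | 2·8+2·0 = 16
Z: 5·0+1·4+6·0 = 4 | 2·0+2·2 = 4
Q: 5·0+1·4+6·1 = 10 | 2·0+2·5 = 10
M: 5·2+1·8+6·0 = 18 | 2·2+2·7 = 18
gcd(5,1,6,2,2) = 1

Coefficients: [5, 1, 6, 2, 2]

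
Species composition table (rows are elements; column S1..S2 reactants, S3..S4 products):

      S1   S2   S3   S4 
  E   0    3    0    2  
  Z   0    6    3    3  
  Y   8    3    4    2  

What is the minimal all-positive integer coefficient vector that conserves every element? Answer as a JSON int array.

E: 1·0+4·3 = 12 | 2·0+6·2 = 12
Z: 1·0+4·6 = 24 | 2·3+6·3 = 24
Y: 1·8+4·3 = 20 | 2·4+6·2 = 20
gcd(1,4,2,6) = 1

Coefficients: [1, 4, 2, 6]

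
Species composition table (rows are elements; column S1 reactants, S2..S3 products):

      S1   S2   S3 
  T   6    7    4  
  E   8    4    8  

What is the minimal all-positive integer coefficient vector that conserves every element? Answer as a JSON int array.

Coefficients: [5, 2, 4]

T: 5·6 = 30 | 2·7+4·4 = 30
E: 5·8 = 40 | 2·4+4·8 = 40
gcd(5,2,4) = 1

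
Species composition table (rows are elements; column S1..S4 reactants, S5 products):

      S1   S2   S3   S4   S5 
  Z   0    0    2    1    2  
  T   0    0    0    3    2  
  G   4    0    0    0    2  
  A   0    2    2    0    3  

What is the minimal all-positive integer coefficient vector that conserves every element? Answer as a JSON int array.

Coefficients: [3, 5, 4, 4, 6]

Z: 3·0+5·0+4·2+4·1 = 12 | 6·2 = 12
T: 3·0+5·0+4·0+4·3 = 12 | 6·2 = 12
G: 3·4+5·0+4·0+4·0 = 12 | 6·2 = 12
A: 3·0+5·2+4·2+4·0 = 18 | 6·3 = 18
gcd(3,5,4,4,6) = 1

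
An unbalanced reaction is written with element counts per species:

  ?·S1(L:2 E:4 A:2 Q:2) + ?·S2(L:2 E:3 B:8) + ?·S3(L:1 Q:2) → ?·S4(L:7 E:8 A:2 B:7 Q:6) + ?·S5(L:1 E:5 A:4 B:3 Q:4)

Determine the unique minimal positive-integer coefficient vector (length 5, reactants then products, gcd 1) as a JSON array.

Coefficients: [5, 3, 6, 3, 1]

L: 5·2+3·2+6·1 = 22 | 3·7+1·1 = 22
E: 5·4+3·3+6·0 = 29 | 3·8+1·5 = 29
A: 5·2+3·0+6·0 = 10 | 3·2+1·4 = 10
B: 5·0+3·8+6·0 = 24 | 3·7+1·3 = 24
Q: 5·2+3·0+6·2 = 22 | 3·6+1·4 = 22
gcd(5,3,6,3,1) = 1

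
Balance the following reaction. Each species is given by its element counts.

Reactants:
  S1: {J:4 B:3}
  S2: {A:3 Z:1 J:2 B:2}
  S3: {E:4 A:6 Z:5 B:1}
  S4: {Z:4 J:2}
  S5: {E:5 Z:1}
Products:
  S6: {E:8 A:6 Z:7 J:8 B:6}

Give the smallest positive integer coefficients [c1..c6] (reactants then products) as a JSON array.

E: 3·0+4·0+1·4+2·0+4·5 = 24 | 3·8 = 24
A: 3·0+4·3+1·6+2·0+4·0 = 18 | 3·6 = 18
Z: 3·0+4·1+1·5+2·4+4·1 = 21 | 3·7 = 21
J: 3·4+4·2+1·0+2·2+4·0 = 24 | 3·8 = 24
B: 3·3+4·2+1·1+2·0+4·0 = 18 | 3·6 = 18
gcd(3,4,1,2,4,3) = 1

Coefficients: [3, 4, 1, 2, 4, 3]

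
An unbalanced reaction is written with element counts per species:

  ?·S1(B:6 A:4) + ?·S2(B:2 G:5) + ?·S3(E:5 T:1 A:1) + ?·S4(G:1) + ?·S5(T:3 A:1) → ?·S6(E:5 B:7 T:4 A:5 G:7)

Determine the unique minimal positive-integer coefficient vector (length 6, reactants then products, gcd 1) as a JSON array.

Coefficients: [3, 5, 4, 3, 4, 4]

E: 3·0+5·0+4·5+3·0+4·0 = 20 | 4·5 = 20
B: 3·6+5·2+4·0+3·0+4·0 = 28 | 4·7 = 28
T: 3·0+5·0+4·1+3·0+4·3 = 16 | 4·4 = 16
A: 3·4+5·0+4·1+3·0+4·1 = 20 | 4·5 = 20
G: 3·0+5·5+4·0+3·1+4·0 = 28 | 4·7 = 28
gcd(3,5,4,3,4,4) = 1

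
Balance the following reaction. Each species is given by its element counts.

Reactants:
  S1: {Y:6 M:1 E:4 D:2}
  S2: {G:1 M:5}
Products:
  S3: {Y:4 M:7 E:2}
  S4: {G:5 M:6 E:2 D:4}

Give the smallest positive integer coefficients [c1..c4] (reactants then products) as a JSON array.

Coefficients: [2, 5, 3, 1]

G: 2·0+5·1 = 5 | 3·0+1·5 = 5
Y: 2·6+5·0 = 12 | 3·4+1·0 = 12
M: 2·1+5·5 = 27 | 3·7+1·6 = 27
E: 2·4+5·0 = 8 | 3·2+1·2 = 8
D: 2·2+5·0 = 4 | 3·0+1·4 = 4
gcd(2,5,3,1) = 1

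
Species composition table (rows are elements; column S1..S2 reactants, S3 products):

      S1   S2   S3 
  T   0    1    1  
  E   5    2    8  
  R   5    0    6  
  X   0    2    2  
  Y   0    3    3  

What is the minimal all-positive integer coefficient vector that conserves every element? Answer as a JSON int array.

T: 6·0+5·1 = 5 | 5·1 = 5
E: 6·5+5·2 = 40 | 5·8 = 40
R: 6·5+5·0 = 30 | 5·6 = 30
X: 6·0+5·2 = 10 | 5·2 = 10
Y: 6·0+5·3 = 15 | 5·3 = 15
gcd(6,5,5) = 1

Coefficients: [6, 5, 5]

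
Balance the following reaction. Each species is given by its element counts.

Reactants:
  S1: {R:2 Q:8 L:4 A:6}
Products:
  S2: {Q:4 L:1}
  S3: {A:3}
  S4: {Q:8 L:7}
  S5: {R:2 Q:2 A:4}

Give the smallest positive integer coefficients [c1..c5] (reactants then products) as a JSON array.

Coefficients: [6, 3, 4, 3, 6]

R: 6·2 = 12 | 3·0+4·0+3·0+6·2 = 12
Q: 6·8 = 48 | 3·4+4·0+3·8+6·2 = 48
L: 6·4 = 24 | 3·1+4·0+3·7+6·0 = 24
A: 6·6 = 36 | 3·0+4·3+3·0+6·4 = 36
gcd(6,3,4,3,6) = 1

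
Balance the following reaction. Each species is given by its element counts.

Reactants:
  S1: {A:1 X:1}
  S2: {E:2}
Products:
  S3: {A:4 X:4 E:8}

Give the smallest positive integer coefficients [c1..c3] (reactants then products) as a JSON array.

Coefficients: [4, 4, 1]

A: 4·1+4·0 = 4 | 1·4 = 4
X: 4·1+4·0 = 4 | 1·4 = 4
E: 4·0+4·2 = 8 | 1·8 = 8
gcd(4,4,1) = 1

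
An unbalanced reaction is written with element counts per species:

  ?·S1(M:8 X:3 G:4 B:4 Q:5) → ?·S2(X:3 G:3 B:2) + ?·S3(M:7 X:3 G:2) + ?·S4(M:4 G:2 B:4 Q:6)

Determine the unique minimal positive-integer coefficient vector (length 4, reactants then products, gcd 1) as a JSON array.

M: 6·8 = 48 | 2·0+4·7+5·4 = 48
X: 6·3 = 18 | 2·3+4·3+5·0 = 18
G: 6·4 = 24 | 2·3+4·2+5·2 = 24
B: 6·4 = 24 | 2·2+4·0+5·4 = 24
Q: 6·5 = 30 | 2·0+4·0+5·6 = 30
gcd(6,2,4,5) = 1

Coefficients: [6, 2, 4, 5]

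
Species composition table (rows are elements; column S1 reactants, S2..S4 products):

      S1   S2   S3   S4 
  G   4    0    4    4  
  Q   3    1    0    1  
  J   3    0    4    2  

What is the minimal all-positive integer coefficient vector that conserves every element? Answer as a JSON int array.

Coefficients: [2, 5, 1, 1]

G: 2·4 = 8 | 5·0+1·4+1·4 = 8
Q: 2·3 = 6 | 5·1+1·0+1·1 = 6
J: 2·3 = 6 | 5·0+1·4+1·2 = 6
gcd(2,5,1,1) = 1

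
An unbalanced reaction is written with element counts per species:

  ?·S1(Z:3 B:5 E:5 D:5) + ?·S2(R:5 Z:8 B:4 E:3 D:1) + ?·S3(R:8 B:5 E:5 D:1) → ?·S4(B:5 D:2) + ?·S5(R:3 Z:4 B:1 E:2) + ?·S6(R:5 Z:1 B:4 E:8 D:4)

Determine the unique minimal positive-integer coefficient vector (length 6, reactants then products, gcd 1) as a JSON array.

R: 6·0+1·5+5·8 = 45 | 6·0+5·3+6·5 = 45
Z: 6·3+1·8+5·0 = 26 | 6·0+5·4+6·1 = 26
B: 6·5+1·4+5·5 = 59 | 6·5+5·1+6·4 = 59
E: 6·5+1·3+5·5 = 58 | 6·0+5·2+6·8 = 58
D: 6·5+1·1+5·1 = 36 | 6·2+5·0+6·4 = 36
gcd(6,1,5,6,5,6) = 1

Coefficients: [6, 1, 5, 6, 5, 6]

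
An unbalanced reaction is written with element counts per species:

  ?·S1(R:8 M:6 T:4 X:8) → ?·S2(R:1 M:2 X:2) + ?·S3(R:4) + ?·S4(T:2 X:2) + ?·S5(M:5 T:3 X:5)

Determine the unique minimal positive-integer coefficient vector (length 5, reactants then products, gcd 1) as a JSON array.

Coefficients: [3, 4, 5, 3, 2]

R: 3·8 = 24 | 4·1+5·4+3·0+2·0 = 24
M: 3·6 = 18 | 4·2+5·0+3·0+2·5 = 18
T: 3·4 = 12 | 4·0+5·0+3·2+2·3 = 12
X: 3·8 = 24 | 4·2+5·0+3·2+2·5 = 24
gcd(3,4,5,3,2) = 1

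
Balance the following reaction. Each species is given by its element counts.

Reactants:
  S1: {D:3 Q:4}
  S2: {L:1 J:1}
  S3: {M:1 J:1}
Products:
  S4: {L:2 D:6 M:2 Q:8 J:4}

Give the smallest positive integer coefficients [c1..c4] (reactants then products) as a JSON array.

Coefficients: [2, 2, 2, 1]

L: 2·0+2·1+2·0 = 2 | 1·2 = 2
D: 2·3+2·0+2·0 = 6 | 1·6 = 6
M: 2·0+2·0+2·1 = 2 | 1·2 = 2
Q: 2·4+2·0+2·0 = 8 | 1·8 = 8
J: 2·0+2·1+2·1 = 4 | 1·4 = 4
gcd(2,2,2,1) = 1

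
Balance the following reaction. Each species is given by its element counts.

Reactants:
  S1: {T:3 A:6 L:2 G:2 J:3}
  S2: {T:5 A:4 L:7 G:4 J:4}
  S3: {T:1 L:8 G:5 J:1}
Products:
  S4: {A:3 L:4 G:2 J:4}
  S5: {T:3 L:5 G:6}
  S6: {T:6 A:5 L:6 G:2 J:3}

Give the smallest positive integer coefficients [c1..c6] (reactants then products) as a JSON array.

Coefficients: [2, 5, 2, 4, 3, 4]

T: 2·3+5·5+2·1 = 33 | 4·0+3·3+4·6 = 33
A: 2·6+5·4+2·0 = 32 | 4·3+3·0+4·5 = 32
L: 2·2+5·7+2·8 = 55 | 4·4+3·5+4·6 = 55
G: 2·2+5·4+2·5 = 34 | 4·2+3·6+4·2 = 34
J: 2·3+5·4+2·1 = 28 | 4·4+3·0+4·3 = 28
gcd(2,5,2,4,3,4) = 1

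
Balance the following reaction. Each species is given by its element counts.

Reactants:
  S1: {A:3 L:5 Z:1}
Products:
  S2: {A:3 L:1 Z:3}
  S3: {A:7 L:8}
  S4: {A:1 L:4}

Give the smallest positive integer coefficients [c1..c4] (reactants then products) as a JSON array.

Coefficients: [6, 2, 1, 5]

A: 6·3 = 18 | 2·3+1·7+5·1 = 18
L: 6·5 = 30 | 2·1+1·8+5·4 = 30
Z: 6·1 = 6 | 2·3+1·0+5·0 = 6
gcd(6,2,1,5) = 1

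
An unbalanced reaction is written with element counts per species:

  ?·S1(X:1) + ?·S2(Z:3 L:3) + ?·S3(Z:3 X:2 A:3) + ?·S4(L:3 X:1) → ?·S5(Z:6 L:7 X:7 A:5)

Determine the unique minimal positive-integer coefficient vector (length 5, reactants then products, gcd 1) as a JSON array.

Z: 5·0+1·3+5·3+6·0 = 18 | 3·6 = 18
L: 5·0+1·3+5·0+6·3 = 21 | 3·7 = 21
X: 5·1+1·0+5·2+6·1 = 21 | 3·7 = 21
A: 5·0+1·0+5·3+6·0 = 15 | 3·5 = 15
gcd(5,1,5,6,3) = 1

Coefficients: [5, 1, 5, 6, 3]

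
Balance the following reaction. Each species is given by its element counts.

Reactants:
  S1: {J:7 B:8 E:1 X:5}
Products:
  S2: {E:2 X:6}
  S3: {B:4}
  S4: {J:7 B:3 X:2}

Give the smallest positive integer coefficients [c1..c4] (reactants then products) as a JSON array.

Coefficients: [4, 2, 5, 4]

J: 4·7 = 28 | 2·0+5·0+4·7 = 28
B: 4·8 = 32 | 2·0+5·4+4·3 = 32
E: 4·1 = 4 | 2·2+5·0+4·0 = 4
X: 4·5 = 20 | 2·6+5·0+4·2 = 20
gcd(4,2,5,4) = 1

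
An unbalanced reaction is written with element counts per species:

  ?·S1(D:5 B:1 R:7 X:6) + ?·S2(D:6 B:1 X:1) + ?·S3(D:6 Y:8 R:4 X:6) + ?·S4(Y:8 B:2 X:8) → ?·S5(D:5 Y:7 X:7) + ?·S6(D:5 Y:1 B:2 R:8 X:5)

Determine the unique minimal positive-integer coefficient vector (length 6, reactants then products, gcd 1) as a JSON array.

Coefficients: [4, 2, 3, 2, 5, 5]

D: 4·5+2·6+3·6+2·0 = 50 | 5·5+5·5 = 50
Y: 4·0+2·0+3·8+2·8 = 40 | 5·7+5·1 = 40
B: 4·1+2·1+3·0+2·2 = 10 | 5·0+5·2 = 10
R: 4·7+2·0+3·4+2·0 = 40 | 5·0+5·8 = 40
X: 4·6+2·1+3·6+2·8 = 60 | 5·7+5·5 = 60
gcd(4,2,3,2,5,5) = 1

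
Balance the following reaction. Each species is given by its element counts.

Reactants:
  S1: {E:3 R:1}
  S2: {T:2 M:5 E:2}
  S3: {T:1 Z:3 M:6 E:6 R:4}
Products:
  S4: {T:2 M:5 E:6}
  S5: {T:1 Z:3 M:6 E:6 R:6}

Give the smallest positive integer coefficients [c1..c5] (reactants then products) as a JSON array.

Coefficients: [4, 3, 2, 3, 2]

T: 4·0+3·2+2·1 = 8 | 3·2+2·1 = 8
Z: 4·0+3·0+2·3 = 6 | 3·0+2·3 = 6
M: 4·0+3·5+2·6 = 27 | 3·5+2·6 = 27
E: 4·3+3·2+2·6 = 30 | 3·6+2·6 = 30
R: 4·1+3·0+2·4 = 12 | 3·0+2·6 = 12
gcd(4,3,2,3,2) = 1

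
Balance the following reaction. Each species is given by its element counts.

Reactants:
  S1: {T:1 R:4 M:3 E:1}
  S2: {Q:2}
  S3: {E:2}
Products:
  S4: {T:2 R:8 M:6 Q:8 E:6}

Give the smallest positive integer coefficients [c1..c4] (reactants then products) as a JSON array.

Coefficients: [2, 4, 2, 1]

T: 2·1+4·0+2·0 = 2 | 1·2 = 2
R: 2·4+4·0+2·0 = 8 | 1·8 = 8
M: 2·3+4·0+2·0 = 6 | 1·6 = 6
Q: 2·0+4·2+2·0 = 8 | 1·8 = 8
E: 2·1+4·0+2·2 = 6 | 1·6 = 6
gcd(2,4,2,1) = 1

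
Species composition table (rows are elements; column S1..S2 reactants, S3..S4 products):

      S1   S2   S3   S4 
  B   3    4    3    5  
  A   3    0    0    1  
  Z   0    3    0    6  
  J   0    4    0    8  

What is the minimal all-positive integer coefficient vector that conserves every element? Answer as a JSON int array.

Coefficients: [1, 6, 4, 3]

B: 1·3+6·4 = 27 | 4·3+3·5 = 27
A: 1·3+6·0 = 3 | 4·0+3·1 = 3
Z: 1·0+6·3 = 18 | 4·0+3·6 = 18
J: 1·0+6·4 = 24 | 4·0+3·8 = 24
gcd(1,6,4,3) = 1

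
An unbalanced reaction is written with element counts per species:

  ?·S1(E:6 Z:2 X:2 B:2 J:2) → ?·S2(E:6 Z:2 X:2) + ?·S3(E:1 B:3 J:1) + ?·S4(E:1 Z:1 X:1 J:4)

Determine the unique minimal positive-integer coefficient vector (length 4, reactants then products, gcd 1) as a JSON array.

Coefficients: [6, 5, 4, 2]

E: 6·6 = 36 | 5·6+4·1+2·1 = 36
Z: 6·2 = 12 | 5·2+4·0+2·1 = 12
X: 6·2 = 12 | 5·2+4·0+2·1 = 12
B: 6·2 = 12 | 5·0+4·3+2·0 = 12
J: 6·2 = 12 | 5·0+4·1+2·4 = 12
gcd(6,5,4,2) = 1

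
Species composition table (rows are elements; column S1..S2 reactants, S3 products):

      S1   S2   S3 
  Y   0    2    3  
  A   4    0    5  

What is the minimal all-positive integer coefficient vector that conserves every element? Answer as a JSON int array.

Y: 5·0+6·2 = 12 | 4·3 = 12
A: 5·4+6·0 = 20 | 4·5 = 20
gcd(5,6,4) = 1

Coefficients: [5, 6, 4]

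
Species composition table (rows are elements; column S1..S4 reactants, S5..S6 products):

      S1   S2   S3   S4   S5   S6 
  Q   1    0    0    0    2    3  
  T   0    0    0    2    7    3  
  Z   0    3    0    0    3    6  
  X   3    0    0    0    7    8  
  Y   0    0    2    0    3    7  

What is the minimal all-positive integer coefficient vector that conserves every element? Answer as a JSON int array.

Q: 5·1+3·0+5·0+5·0 = 5 | 1·2+1·3 = 5
T: 5·0+3·0+5·0+5·2 = 10 | 1·7+1·3 = 10
Z: 5·0+3·3+5·0+5·0 = 9 | 1·3+1·6 = 9
X: 5·3+3·0+5·0+5·0 = 15 | 1·7+1·8 = 15
Y: 5·0+3·0+5·2+5·0 = 10 | 1·3+1·7 = 10
gcd(5,3,5,5,1,1) = 1

Coefficients: [5, 3, 5, 5, 1, 1]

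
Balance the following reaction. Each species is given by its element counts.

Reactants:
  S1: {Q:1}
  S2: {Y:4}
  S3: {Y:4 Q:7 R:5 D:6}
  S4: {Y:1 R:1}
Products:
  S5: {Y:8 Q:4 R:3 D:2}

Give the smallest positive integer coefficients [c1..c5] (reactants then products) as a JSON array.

Coefficients: [5, 4, 1, 4, 3]

Y: 5·0+4·4+1·4+4·1 = 24 | 3·8 = 24
Q: 5·1+4·0+1·7+4·0 = 12 | 3·4 = 12
R: 5·0+4·0+1·5+4·1 = 9 | 3·3 = 9
D: 5·0+4·0+1·6+4·0 = 6 | 3·2 = 6
gcd(5,4,1,4,3) = 1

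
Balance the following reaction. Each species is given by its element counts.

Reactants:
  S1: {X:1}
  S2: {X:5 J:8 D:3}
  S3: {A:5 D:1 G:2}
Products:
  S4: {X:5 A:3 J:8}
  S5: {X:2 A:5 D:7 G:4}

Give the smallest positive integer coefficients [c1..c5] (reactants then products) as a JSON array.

X: 6·1+5·5+6·0 = 31 | 5·5+3·2 = 31
A: 6·0+5·0+6·5 = 30 | 5·3+3·5 = 30
J: 6·0+5·8+6·0 = 40 | 5·8+3·0 = 40
D: 6·0+5·3+6·1 = 21 | 5·0+3·7 = 21
G: 6·0+5·0+6·2 = 12 | 5·0+3·4 = 12
gcd(6,5,6,5,3) = 1

Coefficients: [6, 5, 6, 5, 3]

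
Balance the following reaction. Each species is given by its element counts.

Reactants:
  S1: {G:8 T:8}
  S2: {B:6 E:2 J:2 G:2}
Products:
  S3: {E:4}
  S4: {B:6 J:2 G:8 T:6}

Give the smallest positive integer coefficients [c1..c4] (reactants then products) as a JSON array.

Coefficients: [3, 4, 2, 4]

B: 3·0+4·6 = 24 | 2·0+4·6 = 24
E: 3·0+4·2 = 8 | 2·4+4·0 = 8
J: 3·0+4·2 = 8 | 2·0+4·2 = 8
G: 3·8+4·2 = 32 | 2·0+4·8 = 32
T: 3·8+4·0 = 24 | 2·0+4·6 = 24
gcd(3,4,2,4) = 1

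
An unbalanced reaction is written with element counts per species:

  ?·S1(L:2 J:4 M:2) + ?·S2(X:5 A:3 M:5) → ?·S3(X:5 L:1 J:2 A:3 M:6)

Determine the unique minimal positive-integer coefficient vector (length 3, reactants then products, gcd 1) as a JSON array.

Coefficients: [1, 2, 2]

X: 1·0+2·5 = 10 | 2·5 = 10
L: 1·2+2·0 = 2 | 2·1 = 2
J: 1·4+2·0 = 4 | 2·2 = 4
A: 1·0+2·3 = 6 | 2·3 = 6
M: 1·2+2·5 = 12 | 2·6 = 12
gcd(1,2,2) = 1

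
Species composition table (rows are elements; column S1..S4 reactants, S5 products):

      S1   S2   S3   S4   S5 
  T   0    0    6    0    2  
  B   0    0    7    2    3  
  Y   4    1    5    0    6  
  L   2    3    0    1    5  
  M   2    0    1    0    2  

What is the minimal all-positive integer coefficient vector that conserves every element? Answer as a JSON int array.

Coefficients: [5, 6, 2, 2, 6]

T: 5·0+6·0+2·6+2·0 = 12 | 6·2 = 12
B: 5·0+6·0+2·7+2·2 = 18 | 6·3 = 18
Y: 5·4+6·1+2·5+2·0 = 36 | 6·6 = 36
L: 5·2+6·3+2·0+2·1 = 30 | 6·5 = 30
M: 5·2+6·0+2·1+2·0 = 12 | 6·2 = 12
gcd(5,6,2,2,6) = 1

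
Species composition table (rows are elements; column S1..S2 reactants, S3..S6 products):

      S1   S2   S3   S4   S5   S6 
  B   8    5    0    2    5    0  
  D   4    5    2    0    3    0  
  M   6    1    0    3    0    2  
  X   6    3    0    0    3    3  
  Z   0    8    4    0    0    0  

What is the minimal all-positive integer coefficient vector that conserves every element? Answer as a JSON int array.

Coefficients: [2, 1, 2, 3, 3, 2]

B: 2·8+1·5 = 21 | 2·0+3·2+3·5+2·0 = 21
D: 2·4+1·5 = 13 | 2·2+3·0+3·3+2·0 = 13
M: 2·6+1·1 = 13 | 2·0+3·3+3·0+2·2 = 13
X: 2·6+1·3 = 15 | 2·0+3·0+3·3+2·3 = 15
Z: 2·0+1·8 = 8 | 2·4+3·0+3·0+2·0 = 8
gcd(2,1,2,3,3,2) = 1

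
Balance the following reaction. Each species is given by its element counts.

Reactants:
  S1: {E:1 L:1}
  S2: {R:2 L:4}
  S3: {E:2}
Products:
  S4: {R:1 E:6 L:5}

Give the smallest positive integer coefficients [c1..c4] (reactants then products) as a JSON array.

R: 6·0+1·2+3·0 = 2 | 2·1 = 2
E: 6·1+1·0+3·2 = 12 | 2·6 = 12
L: 6·1+1·4+3·0 = 10 | 2·5 = 10
gcd(6,1,3,2) = 1

Coefficients: [6, 1, 3, 2]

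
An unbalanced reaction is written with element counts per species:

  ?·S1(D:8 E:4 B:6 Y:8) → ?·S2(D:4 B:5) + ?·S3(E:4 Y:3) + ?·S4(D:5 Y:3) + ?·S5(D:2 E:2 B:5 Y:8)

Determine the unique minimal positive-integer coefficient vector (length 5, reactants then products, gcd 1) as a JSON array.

Coefficients: [5, 4, 4, 4, 2]

D: 5·8 = 40 | 4·4+4·0+4·5+2·2 = 40
E: 5·4 = 20 | 4·0+4·4+4·0+2·2 = 20
B: 5·6 = 30 | 4·5+4·0+4·0+2·5 = 30
Y: 5·8 = 40 | 4·0+4·3+4·3+2·8 = 40
gcd(5,4,4,4,2) = 1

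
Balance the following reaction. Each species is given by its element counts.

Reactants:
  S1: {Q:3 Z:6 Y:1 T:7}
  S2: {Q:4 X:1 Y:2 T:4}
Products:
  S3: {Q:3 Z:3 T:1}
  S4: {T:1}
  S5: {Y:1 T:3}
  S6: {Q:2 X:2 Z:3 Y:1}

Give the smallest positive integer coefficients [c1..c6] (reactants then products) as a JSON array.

Coefficients: [3, 2, 5, 6, 6, 1]

Q: 3·3+2·4 = 17 | 5·3+6·0+6·0+1·2 = 17
X: 3·0+2·1 = 2 | 5·0+6·0+6·0+1·2 = 2
Z: 3·6+2·0 = 18 | 5·3+6·0+6·0+1·3 = 18
Y: 3·1+2·2 = 7 | 5·0+6·0+6·1+1·1 = 7
T: 3·7+2·4 = 29 | 5·1+6·1+6·3+1·0 = 29
gcd(3,2,5,6,6,1) = 1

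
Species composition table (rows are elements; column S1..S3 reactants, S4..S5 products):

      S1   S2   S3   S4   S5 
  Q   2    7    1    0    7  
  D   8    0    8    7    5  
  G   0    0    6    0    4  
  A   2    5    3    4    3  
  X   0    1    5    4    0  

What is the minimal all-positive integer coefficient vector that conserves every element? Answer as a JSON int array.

Q: 5·2+4·7+4·1 = 42 | 6·0+6·7 = 42
D: 5·8+4·0+4·8 = 72 | 6·7+6·5 = 72
G: 5·0+4·0+4·6 = 24 | 6·0+6·4 = 24
A: 5·2+4·5+4·3 = 42 | 6·4+6·3 = 42
X: 5·0+4·1+4·5 = 24 | 6·4+6·0 = 24
gcd(5,4,4,6,6) = 1

Coefficients: [5, 4, 4, 6, 6]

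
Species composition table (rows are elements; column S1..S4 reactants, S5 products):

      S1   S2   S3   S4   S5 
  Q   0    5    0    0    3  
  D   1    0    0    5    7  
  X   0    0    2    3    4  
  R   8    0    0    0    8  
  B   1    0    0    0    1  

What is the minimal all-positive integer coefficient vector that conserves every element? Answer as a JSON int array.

Q: 5·0+3·5+1·0+6·0 = 15 | 5·3 = 15
D: 5·1+3·0+1·0+6·5 = 35 | 5·7 = 35
X: 5·0+3·0+1·2+6·3 = 20 | 5·4 = 20
R: 5·8+3·0+1·0+6·0 = 40 | 5·8 = 40
B: 5·1+3·0+1·0+6·0 = 5 | 5·1 = 5
gcd(5,3,1,6,5) = 1

Coefficients: [5, 3, 1, 6, 5]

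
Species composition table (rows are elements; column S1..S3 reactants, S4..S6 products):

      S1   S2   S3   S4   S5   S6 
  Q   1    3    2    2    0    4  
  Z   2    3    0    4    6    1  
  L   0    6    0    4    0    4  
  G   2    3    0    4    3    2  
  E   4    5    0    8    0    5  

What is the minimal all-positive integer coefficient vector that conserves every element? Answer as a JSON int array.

Q: 6·1+6·3+3·2 = 30 | 3·2+2·0+6·4 = 30
Z: 6·2+6·3+3·0 = 30 | 3·4+2·6+6·1 = 30
L: 6·0+6·6+3·0 = 36 | 3·4+2·0+6·4 = 36
G: 6·2+6·3+3·0 = 30 | 3·4+2·3+6·2 = 30
E: 6·4+6·5+3·0 = 54 | 3·8+2·0+6·5 = 54
gcd(6,6,3,3,2,6) = 1

Coefficients: [6, 6, 3, 3, 2, 6]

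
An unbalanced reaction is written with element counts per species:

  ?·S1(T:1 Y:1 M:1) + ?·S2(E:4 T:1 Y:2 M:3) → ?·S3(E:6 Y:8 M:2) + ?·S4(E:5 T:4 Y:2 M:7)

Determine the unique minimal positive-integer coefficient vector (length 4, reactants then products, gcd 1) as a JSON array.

Coefficients: [4, 4, 1, 2]

E: 4·0+4·4 = 16 | 1·6+2·5 = 16
T: 4·1+4·1 = 8 | 1·0+2·4 = 8
Y: 4·1+4·2 = 12 | 1·8+2·2 = 12
M: 4·1+4·3 = 16 | 1·2+2·7 = 16
gcd(4,4,1,2) = 1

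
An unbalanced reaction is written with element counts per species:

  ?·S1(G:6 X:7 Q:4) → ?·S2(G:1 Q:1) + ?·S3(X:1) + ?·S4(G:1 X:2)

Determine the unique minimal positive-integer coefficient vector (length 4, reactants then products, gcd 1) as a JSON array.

G: 1·6 = 6 | 4·1+3·0+2·1 = 6
X: 1·7 = 7 | 4·0+3·1+2·2 = 7
Q: 1·4 = 4 | 4·1+3·0+2·0 = 4
gcd(1,4,3,2) = 1

Coefficients: [1, 4, 3, 2]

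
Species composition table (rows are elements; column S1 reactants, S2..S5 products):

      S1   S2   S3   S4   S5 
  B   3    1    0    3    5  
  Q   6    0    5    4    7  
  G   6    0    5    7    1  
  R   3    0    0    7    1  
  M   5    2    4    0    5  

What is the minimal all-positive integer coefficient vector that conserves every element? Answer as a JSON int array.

Coefficients: [5, 4, 3, 2, 1]

B: 5·3 = 15 | 4·1+3·0+2·3+1·5 = 15
Q: 5·6 = 30 | 4·0+3·5+2·4+1·7 = 30
G: 5·6 = 30 | 4·0+3·5+2·7+1·1 = 30
R: 5·3 = 15 | 4·0+3·0+2·7+1·1 = 15
M: 5·5 = 25 | 4·2+3·4+2·0+1·5 = 25
gcd(5,4,3,2,1) = 1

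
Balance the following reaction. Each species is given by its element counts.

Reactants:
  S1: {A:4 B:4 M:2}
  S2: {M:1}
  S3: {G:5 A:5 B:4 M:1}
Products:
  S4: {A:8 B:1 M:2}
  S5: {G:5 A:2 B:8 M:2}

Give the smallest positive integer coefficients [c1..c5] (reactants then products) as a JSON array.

G: 5·0+2·0+4·5 = 20 | 4·0+4·5 = 20
A: 5·4+2·0+4·5 = 40 | 4·8+4·2 = 40
B: 5·4+2·0+4·4 = 36 | 4·1+4·8 = 36
M: 5·2+2·1+4·1 = 16 | 4·2+4·2 = 16
gcd(5,2,4,4,4) = 1

Coefficients: [5, 2, 4, 4, 4]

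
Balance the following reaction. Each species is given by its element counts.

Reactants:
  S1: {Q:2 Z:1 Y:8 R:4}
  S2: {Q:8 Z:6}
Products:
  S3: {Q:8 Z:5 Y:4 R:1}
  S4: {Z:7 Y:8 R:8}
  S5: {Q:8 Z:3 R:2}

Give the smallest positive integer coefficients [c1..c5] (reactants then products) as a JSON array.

Coefficients: [4, 6, 6, 1, 1]

Q: 4·2+6·8 = 56 | 6·8+1·0+1·8 = 56
Z: 4·1+6·6 = 40 | 6·5+1·7+1·3 = 40
Y: 4·8+6·0 = 32 | 6·4+1·8+1·0 = 32
R: 4·4+6·0 = 16 | 6·1+1·8+1·2 = 16
gcd(4,6,6,1,1) = 1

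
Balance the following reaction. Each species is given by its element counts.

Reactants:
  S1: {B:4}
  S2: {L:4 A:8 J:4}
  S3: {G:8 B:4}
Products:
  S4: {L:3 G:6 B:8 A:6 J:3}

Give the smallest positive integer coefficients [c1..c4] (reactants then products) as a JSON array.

L: 5·0+3·4+3·0 = 12 | 4·3 = 12
G: 5·0+3·0+3·8 = 24 | 4·6 = 24
B: 5·4+3·0+3·4 = 32 | 4·8 = 32
A: 5·0+3·8+3·0 = 24 | 4·6 = 24
J: 5·0+3·4+3·0 = 12 | 4·3 = 12
gcd(5,3,3,4) = 1

Coefficients: [5, 3, 3, 4]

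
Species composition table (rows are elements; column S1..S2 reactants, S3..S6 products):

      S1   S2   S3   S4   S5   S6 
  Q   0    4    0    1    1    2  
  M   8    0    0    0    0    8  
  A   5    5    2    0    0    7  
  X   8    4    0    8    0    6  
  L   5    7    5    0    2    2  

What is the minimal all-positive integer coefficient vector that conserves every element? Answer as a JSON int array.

Coefficients: [4, 4, 6, 3, 5, 4]

Q: 4·0+4·4 = 16 | 6·0+3·1+5·1+4·2 = 16
M: 4·8+4·0 = 32 | 6·0+3·0+5·0+4·8 = 32
A: 4·5+4·5 = 40 | 6·2+3·0+5·0+4·7 = 40
X: 4·8+4·4 = 48 | 6·0+3·8+5·0+4·6 = 48
L: 4·5+4·7 = 48 | 6·5+3·0+5·2+4·2 = 48
gcd(4,4,6,3,5,4) = 1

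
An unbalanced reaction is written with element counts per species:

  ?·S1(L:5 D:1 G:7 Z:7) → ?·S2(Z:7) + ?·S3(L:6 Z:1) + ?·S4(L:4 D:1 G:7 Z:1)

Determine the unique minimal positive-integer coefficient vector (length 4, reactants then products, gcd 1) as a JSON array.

Coefficients: [6, 5, 1, 6]

L: 6·5 = 30 | 5·0+1·6+6·4 = 30
D: 6·1 = 6 | 5·0+1·0+6·1 = 6
G: 6·7 = 42 | 5·0+1·0+6·7 = 42
Z: 6·7 = 42 | 5·7+1·1+6·1 = 42
gcd(6,5,1,6) = 1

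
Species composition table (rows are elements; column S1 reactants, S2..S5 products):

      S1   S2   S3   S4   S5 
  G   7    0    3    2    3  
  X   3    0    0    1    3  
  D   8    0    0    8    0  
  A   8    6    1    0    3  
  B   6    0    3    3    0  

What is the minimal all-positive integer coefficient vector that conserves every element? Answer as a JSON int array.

Coefficients: [6, 5, 6, 6, 4]

G: 6·7 = 42 | 5·0+6·3+6·2+4·3 = 42
X: 6·3 = 18 | 5·0+6·0+6·1+4·3 = 18
D: 6·8 = 48 | 5·0+6·0+6·8+4·0 = 48
A: 6·8 = 48 | 5·6+6·1+6·0+4·3 = 48
B: 6·6 = 36 | 5·0+6·3+6·3+4·0 = 36
gcd(6,5,6,6,4) = 1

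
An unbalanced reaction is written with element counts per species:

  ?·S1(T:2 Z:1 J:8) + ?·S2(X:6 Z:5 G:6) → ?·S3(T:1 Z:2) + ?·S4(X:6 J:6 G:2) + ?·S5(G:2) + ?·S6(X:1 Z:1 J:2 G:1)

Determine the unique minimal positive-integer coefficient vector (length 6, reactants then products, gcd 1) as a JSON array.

T: 3·2+3·0 = 6 | 6·1+2·0+4·0+6·0 = 6
X: 3·0+3·6 = 18 | 6·0+2·6+4·0+6·1 = 18
Z: 3·1+3·5 = 18 | 6·2+2·0+4·0+6·1 = 18
J: 3·8+3·0 = 24 | 6·0+2·6+4·0+6·2 = 24
G: 3·0+3·6 = 18 | 6·0+2·2+4·2+6·1 = 18
gcd(3,3,6,2,4,6) = 1

Coefficients: [3, 3, 6, 2, 4, 6]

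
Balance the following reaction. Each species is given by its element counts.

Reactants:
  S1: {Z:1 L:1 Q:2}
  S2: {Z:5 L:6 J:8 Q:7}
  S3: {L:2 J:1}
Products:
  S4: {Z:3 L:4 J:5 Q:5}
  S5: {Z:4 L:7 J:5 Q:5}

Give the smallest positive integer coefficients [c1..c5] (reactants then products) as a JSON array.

Coefficients: [5, 5, 5, 6, 3]

Z: 5·1+5·5+5·0 = 30 | 6·3+3·4 = 30
L: 5·1+5·6+5·2 = 45 | 6·4+3·7 = 45
J: 5·0+5·8+5·1 = 45 | 6·5+3·5 = 45
Q: 5·2+5·7+5·0 = 45 | 6·5+3·5 = 45
gcd(5,5,5,6,3) = 1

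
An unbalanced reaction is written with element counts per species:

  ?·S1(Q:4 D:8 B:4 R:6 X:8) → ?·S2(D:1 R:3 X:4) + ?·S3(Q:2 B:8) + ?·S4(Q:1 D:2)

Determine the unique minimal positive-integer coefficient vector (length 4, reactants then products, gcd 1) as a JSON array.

Q: 2·4 = 8 | 4·0+1·2+6·1 = 8
D: 2·8 = 16 | 4·1+1·0+6·2 = 16
B: 2·4 = 8 | 4·0+1·8+6·0 = 8
R: 2·6 = 12 | 4·3+1·0+6·0 = 12
X: 2·8 = 16 | 4·4+1·0+6·0 = 16
gcd(2,4,1,6) = 1

Coefficients: [2, 4, 1, 6]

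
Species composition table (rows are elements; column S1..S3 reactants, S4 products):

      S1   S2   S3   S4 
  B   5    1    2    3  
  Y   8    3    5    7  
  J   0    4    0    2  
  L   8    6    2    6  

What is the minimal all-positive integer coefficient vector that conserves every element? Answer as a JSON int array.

B: 1·5+3·1+5·2 = 18 | 6·3 = 18
Y: 1·8+3·3+5·5 = 42 | 6·7 = 42
J: 1·0+3·4+5·0 = 12 | 6·2 = 12
L: 1·8+3·6+5·2 = 36 | 6·6 = 36
gcd(1,3,5,6) = 1

Coefficients: [1, 3, 5, 6]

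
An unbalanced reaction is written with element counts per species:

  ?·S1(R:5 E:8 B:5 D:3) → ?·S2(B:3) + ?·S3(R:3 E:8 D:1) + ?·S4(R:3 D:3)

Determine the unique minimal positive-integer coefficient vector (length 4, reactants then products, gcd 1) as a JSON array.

Coefficients: [3, 5, 3, 2]

R: 3·5 = 15 | 5·0+3·3+2·3 = 15
E: 3·8 = 24 | 5·0+3·8+2·0 = 24
B: 3·5 = 15 | 5·3+3·0+2·0 = 15
D: 3·3 = 9 | 5·0+3·1+2·3 = 9
gcd(3,5,3,2) = 1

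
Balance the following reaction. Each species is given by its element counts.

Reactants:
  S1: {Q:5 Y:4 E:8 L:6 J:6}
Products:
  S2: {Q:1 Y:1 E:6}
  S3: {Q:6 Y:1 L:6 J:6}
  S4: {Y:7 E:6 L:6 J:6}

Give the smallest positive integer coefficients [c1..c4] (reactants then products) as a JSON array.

Q: 3·5 = 15 | 3·1+2·6+1·0 = 15
Y: 3·4 = 12 | 3·1+2·1+1·7 = 12
E: 3·8 = 24 | 3·6+2·0+1·6 = 24
L: 3·6 = 18 | 3·0+2·6+1·6 = 18
J: 3·6 = 18 | 3·0+2·6+1·6 = 18
gcd(3,3,2,1) = 1

Coefficients: [3, 3, 2, 1]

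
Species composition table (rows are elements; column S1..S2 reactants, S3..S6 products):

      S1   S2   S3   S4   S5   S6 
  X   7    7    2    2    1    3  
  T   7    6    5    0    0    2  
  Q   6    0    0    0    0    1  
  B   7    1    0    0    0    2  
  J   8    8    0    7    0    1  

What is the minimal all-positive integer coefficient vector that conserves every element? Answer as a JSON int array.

X: 1·7+5·7 = 42 | 5·2+6·2+2·1+6·3 = 42
T: 1·7+5·6 = 37 | 5·5+6·0+2·0+6·2 = 37
Q: 1·6+5·0 = 6 | 5·0+6·0+2·0+6·1 = 6
B: 1·7+5·1 = 12 | 5·0+6·0+2·0+6·2 = 12
J: 1·8+5·8 = 48 | 5·0+6·7+2·0+6·1 = 48
gcd(1,5,5,6,2,6) = 1

Coefficients: [1, 5, 5, 6, 2, 6]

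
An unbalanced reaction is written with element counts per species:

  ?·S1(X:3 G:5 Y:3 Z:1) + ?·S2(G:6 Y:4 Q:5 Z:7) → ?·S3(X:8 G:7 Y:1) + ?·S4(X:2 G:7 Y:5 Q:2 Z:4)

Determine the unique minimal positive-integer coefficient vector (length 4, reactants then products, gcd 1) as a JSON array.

Coefficients: [6, 2, 1, 5]

X: 6·3+2·0 = 18 | 1·8+5·2 = 18
G: 6·5+2·6 = 42 | 1·7+5·7 = 42
Y: 6·3+2·4 = 26 | 1·1+5·5 = 26
Q: 6·0+2·5 = 10 | 1·0+5·2 = 10
Z: 6·1+2·7 = 20 | 1·0+5·4 = 20
gcd(6,2,1,5) = 1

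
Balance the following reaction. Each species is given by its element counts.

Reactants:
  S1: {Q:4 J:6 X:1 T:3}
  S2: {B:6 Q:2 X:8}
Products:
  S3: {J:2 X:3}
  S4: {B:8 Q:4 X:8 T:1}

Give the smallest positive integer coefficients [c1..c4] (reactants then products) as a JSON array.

B: 1·0+4·6 = 24 | 3·0+3·8 = 24
Q: 1·4+4·2 = 12 | 3·0+3·4 = 12
J: 1·6+4·0 = 6 | 3·2+3·0 = 6
X: 1·1+4·8 = 33 | 3·3+3·8 = 33
T: 1·3+4·0 = 3 | 3·0+3·1 = 3
gcd(1,4,3,3) = 1

Coefficients: [1, 4, 3, 3]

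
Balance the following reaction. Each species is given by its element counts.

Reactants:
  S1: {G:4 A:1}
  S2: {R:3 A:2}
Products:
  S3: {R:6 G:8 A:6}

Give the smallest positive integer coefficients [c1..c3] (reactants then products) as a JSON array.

R: 2·0+2·3 = 6 | 1·6 = 6
G: 2·4+2·0 = 8 | 1·8 = 8
A: 2·1+2·2 = 6 | 1·6 = 6
gcd(2,2,1) = 1

Coefficients: [2, 2, 1]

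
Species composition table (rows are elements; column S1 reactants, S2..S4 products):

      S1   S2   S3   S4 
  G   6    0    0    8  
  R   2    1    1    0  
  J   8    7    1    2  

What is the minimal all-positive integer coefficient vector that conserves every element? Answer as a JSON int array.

Coefficients: [4, 3, 5, 3]

G: 4·6 = 24 | 3·0+5·0+3·8 = 24
R: 4·2 = 8 | 3·1+5·1+3·0 = 8
J: 4·8 = 32 | 3·7+5·1+3·2 = 32
gcd(4,3,5,3) = 1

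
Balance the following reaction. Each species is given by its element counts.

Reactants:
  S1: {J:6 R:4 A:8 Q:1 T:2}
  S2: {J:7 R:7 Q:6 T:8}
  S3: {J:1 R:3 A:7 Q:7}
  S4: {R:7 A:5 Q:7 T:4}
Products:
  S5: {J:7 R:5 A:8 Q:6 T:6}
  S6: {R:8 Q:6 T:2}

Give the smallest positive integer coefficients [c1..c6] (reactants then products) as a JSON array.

J: 2·6+3·7+2·1+2·0 = 35 | 5·7+3·0 = 35
R: 2·4+3·7+2·3+2·7 = 49 | 5·5+3·8 = 49
A: 2·8+3·0+2·7+2·5 = 40 | 5·8+3·0 = 40
Q: 2·1+3·6+2·7+2·7 = 48 | 5·6+3·6 = 48
T: 2·2+3·8+2·0+2·4 = 36 | 5·6+3·2 = 36
gcd(2,3,2,2,5,3) = 1

Coefficients: [2, 3, 2, 2, 5, 3]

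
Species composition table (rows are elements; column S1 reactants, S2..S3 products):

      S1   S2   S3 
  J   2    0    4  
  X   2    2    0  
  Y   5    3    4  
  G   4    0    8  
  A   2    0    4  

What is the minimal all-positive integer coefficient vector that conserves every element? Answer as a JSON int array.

J: 2·2 = 4 | 2·0+1·4 = 4
X: 2·2 = 4 | 2·2+1·0 = 4
Y: 2·5 = 10 | 2·3+1·4 = 10
G: 2·4 = 8 | 2·0+1·8 = 8
A: 2·2 = 4 | 2·0+1·4 = 4
gcd(2,2,1) = 1

Coefficients: [2, 2, 1]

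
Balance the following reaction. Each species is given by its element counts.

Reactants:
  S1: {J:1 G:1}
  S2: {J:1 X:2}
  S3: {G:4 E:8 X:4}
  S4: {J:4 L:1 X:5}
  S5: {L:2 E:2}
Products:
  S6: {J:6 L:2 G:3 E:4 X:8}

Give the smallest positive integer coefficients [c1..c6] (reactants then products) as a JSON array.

J: 5·1+5·1+1·0+2·4+2·0 = 18 | 3·6 = 18
L: 5·0+5·0+1·0+2·1+2·2 = 6 | 3·2 = 6
G: 5·1+5·0+1·4+2·0+2·0 = 9 | 3·3 = 9
E: 5·0+5·0+1·8+2·0+2·2 = 12 | 3·4 = 12
X: 5·0+5·2+1·4+2·5+2·0 = 24 | 3·8 = 24
gcd(5,5,1,2,2,3) = 1

Coefficients: [5, 5, 1, 2, 2, 3]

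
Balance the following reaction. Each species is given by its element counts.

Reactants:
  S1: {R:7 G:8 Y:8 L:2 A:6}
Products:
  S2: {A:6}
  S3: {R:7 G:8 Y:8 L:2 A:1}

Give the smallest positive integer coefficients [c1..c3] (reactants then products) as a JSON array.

R: 6·7 = 42 | 5·0+6·7 = 42
G: 6·8 = 48 | 5·0+6·8 = 48
Y: 6·8 = 48 | 5·0+6·8 = 48
L: 6·2 = 12 | 5·0+6·2 = 12
A: 6·6 = 36 | 5·6+6·1 = 36
gcd(6,5,6) = 1

Coefficients: [6, 5, 6]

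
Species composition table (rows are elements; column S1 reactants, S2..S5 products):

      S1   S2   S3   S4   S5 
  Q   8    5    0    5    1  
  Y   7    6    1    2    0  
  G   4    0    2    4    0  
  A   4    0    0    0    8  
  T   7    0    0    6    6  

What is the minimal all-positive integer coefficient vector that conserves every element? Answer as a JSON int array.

Q: 6·8 = 48 | 5·5+4·0+4·5+3·1 = 48
Y: 6·7 = 42 | 5·6+4·1+4·2+3·0 = 42
G: 6·4 = 24 | 5·0+4·2+4·4+3·0 = 24
A: 6·4 = 24 | 5·0+4·0+4·0+3·8 = 24
T: 6·7 = 42 | 5·0+4·0+4·6+3·6 = 42
gcd(6,5,4,4,3) = 1

Coefficients: [6, 5, 4, 4, 3]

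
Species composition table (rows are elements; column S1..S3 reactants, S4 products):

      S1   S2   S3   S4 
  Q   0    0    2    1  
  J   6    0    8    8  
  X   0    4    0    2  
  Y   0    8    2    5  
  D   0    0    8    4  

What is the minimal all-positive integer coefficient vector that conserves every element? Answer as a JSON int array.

Coefficients: [4, 3, 3, 6]

Q: 4·0+3·0+3·2 = 6 | 6·1 = 6
J: 4·6+3·0+3·8 = 48 | 6·8 = 48
X: 4·0+3·4+3·0 = 12 | 6·2 = 12
Y: 4·0+3·8+3·2 = 30 | 6·5 = 30
D: 4·0+3·0+3·8 = 24 | 6·4 = 24
gcd(4,3,3,6) = 1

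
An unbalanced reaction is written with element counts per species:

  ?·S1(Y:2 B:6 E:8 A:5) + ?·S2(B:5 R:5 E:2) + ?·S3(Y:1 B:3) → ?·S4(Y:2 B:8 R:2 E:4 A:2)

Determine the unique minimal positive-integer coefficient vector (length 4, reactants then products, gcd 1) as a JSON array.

Coefficients: [2, 2, 6, 5]

Y: 2·2+2·0+6·1 = 10 | 5·2 = 10
B: 2·6+2·5+6·3 = 40 | 5·8 = 40
R: 2·0+2·5+6·0 = 10 | 5·2 = 10
E: 2·8+2·2+6·0 = 20 | 5·4 = 20
A: 2·5+2·0+6·0 = 10 | 5·2 = 10
gcd(2,2,6,5) = 1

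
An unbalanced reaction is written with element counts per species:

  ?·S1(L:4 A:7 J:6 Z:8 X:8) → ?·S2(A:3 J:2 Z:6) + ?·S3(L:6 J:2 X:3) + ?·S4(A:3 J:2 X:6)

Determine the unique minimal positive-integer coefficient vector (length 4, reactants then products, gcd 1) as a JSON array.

Coefficients: [3, 4, 2, 3]

L: 3·4 = 12 | 4·0+2·6+3·0 = 12
A: 3·7 = 21 | 4·3+2·0+3·3 = 21
J: 3·6 = 18 | 4·2+2·2+3·2 = 18
Z: 3·8 = 24 | 4·6+2·0+3·0 = 24
X: 3·8 = 24 | 4·0+2·3+3·6 = 24
gcd(3,4,2,3) = 1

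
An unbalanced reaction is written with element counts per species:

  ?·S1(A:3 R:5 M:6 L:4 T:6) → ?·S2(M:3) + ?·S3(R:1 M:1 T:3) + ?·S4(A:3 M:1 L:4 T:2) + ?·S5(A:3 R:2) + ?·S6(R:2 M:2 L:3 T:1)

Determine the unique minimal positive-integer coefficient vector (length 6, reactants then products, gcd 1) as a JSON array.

A: 4·3 = 12 | 3·0+6·0+1·3+3·3+4·0 = 12
R: 4·5 = 20 | 3·0+6·1+1·0+3·2+4·2 = 20
M: 4·6 = 24 | 3·3+6·1+1·1+3·0+4·2 = 24
L: 4·4 = 16 | 3·0+6·0+1·4+3·0+4·3 = 16
T: 4·6 = 24 | 3·0+6·3+1·2+3·0+4·1 = 24
gcd(4,3,6,1,3,4) = 1

Coefficients: [4, 3, 6, 1, 3, 4]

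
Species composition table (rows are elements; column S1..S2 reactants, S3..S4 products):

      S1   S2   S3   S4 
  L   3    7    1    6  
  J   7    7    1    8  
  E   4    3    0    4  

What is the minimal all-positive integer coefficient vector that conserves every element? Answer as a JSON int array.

L: 3·3+4·7 = 37 | 1·1+6·6 = 37
J: 3·7+4·7 = 49 | 1·1+6·8 = 49
E: 3·4+4·3 = 24 | 1·0+6·4 = 24
gcd(3,4,1,6) = 1

Coefficients: [3, 4, 1, 6]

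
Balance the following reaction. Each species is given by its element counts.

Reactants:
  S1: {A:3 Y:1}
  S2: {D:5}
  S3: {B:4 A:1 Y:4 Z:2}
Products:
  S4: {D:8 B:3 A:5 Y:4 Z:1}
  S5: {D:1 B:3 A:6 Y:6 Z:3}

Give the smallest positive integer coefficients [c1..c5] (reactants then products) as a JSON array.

D: 6·0+5·5+3·0 = 25 | 3·8+1·1 = 25
B: 6·0+5·0+3·4 = 12 | 3·3+1·3 = 12
A: 6·3+5·0+3·1 = 21 | 3·5+1·6 = 21
Y: 6·1+5·0+3·4 = 18 | 3·4+1·6 = 18
Z: 6·0+5·0+3·2 = 6 | 3·1+1·3 = 6
gcd(6,5,3,3,1) = 1

Coefficients: [6, 5, 3, 3, 1]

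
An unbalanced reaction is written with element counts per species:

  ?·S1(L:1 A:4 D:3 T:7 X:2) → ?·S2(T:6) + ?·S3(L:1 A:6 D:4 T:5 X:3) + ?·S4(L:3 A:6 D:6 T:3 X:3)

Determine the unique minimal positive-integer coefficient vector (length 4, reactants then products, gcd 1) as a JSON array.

L: 6·1 = 6 | 4·0+3·1+1·3 = 6
A: 6·4 = 24 | 4·0+3·6+1·6 = 24
D: 6·3 = 18 | 4·0+3·4+1·6 = 18
T: 6·7 = 42 | 4·6+3·5+1·3 = 42
X: 6·2 = 12 | 4·0+3·3+1·3 = 12
gcd(6,4,3,1) = 1

Coefficients: [6, 4, 3, 1]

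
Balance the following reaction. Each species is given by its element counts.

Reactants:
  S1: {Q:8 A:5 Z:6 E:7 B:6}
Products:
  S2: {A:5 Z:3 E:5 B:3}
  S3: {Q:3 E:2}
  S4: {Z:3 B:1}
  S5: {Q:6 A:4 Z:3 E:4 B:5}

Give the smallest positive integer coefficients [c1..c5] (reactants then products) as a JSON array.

Q: 6·8 = 48 | 2·0+6·3+5·0+5·6 = 48
A: 6·5 = 30 | 2·5+6·0+5·0+5·4 = 30
Z: 6·6 = 36 | 2·3+6·0+5·3+5·3 = 36
E: 6·7 = 42 | 2·5+6·2+5·0+5·4 = 42
B: 6·6 = 36 | 2·3+6·0+5·1+5·5 = 36
gcd(6,2,6,5,5) = 1

Coefficients: [6, 2, 6, 5, 5]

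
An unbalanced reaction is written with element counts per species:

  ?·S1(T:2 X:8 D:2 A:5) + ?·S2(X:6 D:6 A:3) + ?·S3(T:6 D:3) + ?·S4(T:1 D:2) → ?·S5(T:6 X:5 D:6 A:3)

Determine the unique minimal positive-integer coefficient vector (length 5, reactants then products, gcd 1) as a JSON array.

T: 3·2+1·0+4·6+6·1 = 36 | 6·6 = 36
X: 3·8+1·6+4·0+6·0 = 30 | 6·5 = 30
D: 3·2+1·6+4·3+6·2 = 36 | 6·6 = 36
A: 3·5+1·3+4·0+6·0 = 18 | 6·3 = 18
gcd(3,1,4,6,6) = 1

Coefficients: [3, 1, 4, 6, 6]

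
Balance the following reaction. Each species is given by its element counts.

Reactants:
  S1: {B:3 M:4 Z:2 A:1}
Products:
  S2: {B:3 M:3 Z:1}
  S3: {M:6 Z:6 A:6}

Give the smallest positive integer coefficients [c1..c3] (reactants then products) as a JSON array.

B: 6·3 = 18 | 6·3+1·0 = 18
M: 6·4 = 24 | 6·3+1·6 = 24
Z: 6·2 = 12 | 6·1+1·6 = 12
A: 6·1 = 6 | 6·0+1·6 = 6
gcd(6,6,1) = 1

Coefficients: [6, 6, 1]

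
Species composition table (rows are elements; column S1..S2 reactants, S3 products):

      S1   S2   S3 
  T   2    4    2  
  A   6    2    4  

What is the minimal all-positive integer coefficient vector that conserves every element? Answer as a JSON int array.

T: 3·2+1·4 = 10 | 5·2 = 10
A: 3·6+1·2 = 20 | 5·4 = 20
gcd(3,1,5) = 1

Coefficients: [3, 1, 5]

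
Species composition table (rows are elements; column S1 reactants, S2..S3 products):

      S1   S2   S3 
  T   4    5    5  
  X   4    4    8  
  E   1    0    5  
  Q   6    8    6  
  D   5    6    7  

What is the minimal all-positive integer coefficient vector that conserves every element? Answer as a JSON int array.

Coefficients: [5, 3, 1]

T: 5·4 = 20 | 3·5+1·5 = 20
X: 5·4 = 20 | 3·4+1·8 = 20
E: 5·1 = 5 | 3·0+1·5 = 5
Q: 5·6 = 30 | 3·8+1·6 = 30
D: 5·5 = 25 | 3·6+1·7 = 25
gcd(5,3,1) = 1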